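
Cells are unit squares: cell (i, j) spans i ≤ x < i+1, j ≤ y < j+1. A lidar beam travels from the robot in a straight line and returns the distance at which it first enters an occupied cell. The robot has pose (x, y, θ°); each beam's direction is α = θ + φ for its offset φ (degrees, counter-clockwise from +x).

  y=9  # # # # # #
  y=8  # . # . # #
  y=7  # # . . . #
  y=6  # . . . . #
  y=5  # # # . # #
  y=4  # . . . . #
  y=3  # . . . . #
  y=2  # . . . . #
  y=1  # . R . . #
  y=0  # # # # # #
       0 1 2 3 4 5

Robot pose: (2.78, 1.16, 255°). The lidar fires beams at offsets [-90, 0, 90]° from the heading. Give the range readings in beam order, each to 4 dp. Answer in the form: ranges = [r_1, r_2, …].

ranges = [1.8428, 0.1656, 0.6182]

beam 1: φ=-90°, α=165°
  dir = (cos 165°, sin 165°) = (-0.9659, 0.2588); from cell (2,1)
  next x-line at t=0.8075, next y-line at t=3.2455; Δt_x=1.0353, Δt_y=3.8637
    x: enter (1,1) at t=0.8075
    x: enter (0,1) at t=1.8428 ← occupied
  → r_1 = 1.8428
beam 2: φ=0°, α=255°
  dir = (cos 255°, sin 255°) = (-0.2588, -0.9659); from cell (2,1)
  next x-line at t=3.0137, next y-line at t=0.1656; Δt_x=3.8637, Δt_y=1.0353
    y: enter (2,0) at t=0.1656 ← occupied
  → r_2 = 0.1656
beam 3: φ=90°, α=345°
  dir = (cos 345°, sin 345°) = (0.9659, -0.2588); from cell (2,1)
  next x-line at t=0.2278, next y-line at t=0.6182; Δt_x=1.0353, Δt_y=3.8637
    x: enter (3,1) at t=0.2278
    y: enter (3,0) at t=0.6182 ← occupied
  → r_3 = 0.6182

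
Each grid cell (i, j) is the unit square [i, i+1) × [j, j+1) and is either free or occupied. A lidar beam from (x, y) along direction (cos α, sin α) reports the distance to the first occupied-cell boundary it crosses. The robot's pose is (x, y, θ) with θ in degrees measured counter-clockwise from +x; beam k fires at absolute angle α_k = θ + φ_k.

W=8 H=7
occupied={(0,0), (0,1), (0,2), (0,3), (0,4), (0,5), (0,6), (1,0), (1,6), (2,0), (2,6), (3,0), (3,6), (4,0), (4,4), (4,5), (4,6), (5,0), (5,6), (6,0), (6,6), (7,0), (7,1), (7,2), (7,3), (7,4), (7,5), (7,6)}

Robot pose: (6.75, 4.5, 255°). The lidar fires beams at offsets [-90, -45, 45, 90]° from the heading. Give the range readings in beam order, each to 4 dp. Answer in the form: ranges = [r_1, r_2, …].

ranges = [1.8117, 6.6395, 0.5000, 0.2588]

beam 1: φ=-90°, α=165°
  direction (-0.9659, 0.2588); cell (6,4); t to first gridline: x 0.7765, y 1.9319 (then +1.0353 / +3.8637)
    (5,4) via x @ 0.7765
    (4,4) via x @ 1.8117  # hit
  → r_1 = 1.8117
beam 2: φ=-45°, α=210°
  direction (-0.8660, -0.5000); cell (6,4); t to first gridline: x 0.8660, y 1.0000 (then +1.1547 / +2.0000)
    (5,4) via x @ 0.8660
    (5,3) via y @ 1.0000
    (4,3) via x @ 2.0207
    (4,2) via y @ 3.0000
    (3,2) via x @ 3.1754
    (2,2) via x @ 4.3301
    (2,1) via y @ 5.0000
    (1,1) via x @ 5.4848
    (0,1) via x @ 6.6395  # hit
  → r_2 = 6.6395
beam 3: φ=45°, α=300°
  direction (0.5000, -0.8660); cell (6,4); t to first gridline: x 0.5000, y 0.5774 (then +2.0000 / +1.1547)
    (7,4) via x @ 0.5000  # hit
  → r_3 = 0.5000
beam 4: φ=90°, α=345°
  direction (0.9659, -0.2588); cell (6,4); t to first gridline: x 0.2588, y 1.9319 (then +1.0353 / +3.8637)
    (7,4) via x @ 0.2588  # hit
  → r_4 = 0.2588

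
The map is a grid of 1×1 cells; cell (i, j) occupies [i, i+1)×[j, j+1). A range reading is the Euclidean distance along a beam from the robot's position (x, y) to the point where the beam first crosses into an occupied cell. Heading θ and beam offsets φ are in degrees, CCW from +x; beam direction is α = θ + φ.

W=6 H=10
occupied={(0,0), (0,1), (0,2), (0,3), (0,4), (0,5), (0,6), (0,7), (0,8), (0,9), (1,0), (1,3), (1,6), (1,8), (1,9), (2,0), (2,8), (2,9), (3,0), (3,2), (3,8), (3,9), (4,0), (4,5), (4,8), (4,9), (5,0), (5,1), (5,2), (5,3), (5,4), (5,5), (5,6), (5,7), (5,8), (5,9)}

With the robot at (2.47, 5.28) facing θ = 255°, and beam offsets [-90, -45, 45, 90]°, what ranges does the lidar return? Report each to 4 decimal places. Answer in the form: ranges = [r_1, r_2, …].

beam 1: φ=-90°, α=165°
  cosα=-0.9659 sinα=0.2588 | (2,5) | tMaxX 0.4866 tMaxY 2.7819 | tΔX 1.0353 tΔY 3.8637
    t=0.4866 [x] (1,5)
    t=1.5219 [x] (0,5) — stop
  → r_1 = 1.5219
beam 2: φ=-45°, α=210°
  cosα=-0.8660 sinα=-0.5000 | (2,5) | tMaxX 0.5427 tMaxY 0.5600 | tΔX 1.1547 tΔY 2.0000
    t=0.5427 [x] (1,5)
    t=0.5600 [y] (1,4)
    t=1.6974 [x] (0,4) — stop
  → r_2 = 1.6974
beam 3: φ=45°, α=300°
  cosα=0.5000 sinα=-0.8660 | (2,5) | tMaxX 1.0600 tMaxY 0.3233 | tΔX 2.0000 tΔY 1.1547
    t=0.3233 [y] (2,4)
    t=1.0600 [x] (3,4)
    t=1.4780 [y] (3,3)
    t=2.6327 [y] (3,2) — stop
  → r_3 = 2.6327
beam 4: φ=90°, α=345°
  cosα=0.9659 sinα=-0.2588 | (2,5) | tMaxX 0.5487 tMaxY 1.0818 | tΔX 1.0353 tΔY 3.8637
    t=0.5487 [x] (3,5)
    t=1.0818 [y] (3,4)
    t=1.5840 [x] (4,4)
    t=2.6192 [x] (5,4) — stop
  → r_4 = 2.6192

ranges = [1.5219, 1.6974, 2.6327, 2.6192]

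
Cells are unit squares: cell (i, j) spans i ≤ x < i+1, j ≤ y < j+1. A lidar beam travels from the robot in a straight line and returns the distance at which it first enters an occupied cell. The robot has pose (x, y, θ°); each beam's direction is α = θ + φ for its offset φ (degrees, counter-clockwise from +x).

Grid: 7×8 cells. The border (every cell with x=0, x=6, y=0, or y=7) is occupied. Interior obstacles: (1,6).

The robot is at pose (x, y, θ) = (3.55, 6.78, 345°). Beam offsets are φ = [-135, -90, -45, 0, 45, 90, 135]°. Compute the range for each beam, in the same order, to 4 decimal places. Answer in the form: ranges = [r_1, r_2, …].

ranges = [2.9445, 5.9839, 4.9000, 2.5364, 0.4400, 0.2278, 0.2540]

beam 1: φ=-135°, α=210°
  direction (-0.8660, -0.5000); cell (3,6); t to first gridline: x 0.6351, y 1.5600 (then +1.1547 / +2.0000)
    (2,6) via x @ 0.6351
    (2,5) via y @ 1.5600
    (1,5) via x @ 1.7898
    (0,5) via x @ 2.9445  # hit
  → r_1 = 2.9445
beam 2: φ=-90°, α=255°
  direction (-0.2588, -0.9659); cell (3,6); t to first gridline: x 2.1250, y 0.8075 (then +3.8637 / +1.0353)
    (3,5) via y @ 0.8075
    (3,4) via y @ 1.8428
    (2,4) via x @ 2.1250
    (2,3) via y @ 2.8781
    (2,2) via y @ 3.9133
    (2,1) via y @ 4.9486
    (2,0) via y @ 5.9839  # hit
  → r_2 = 5.9839
beam 3: φ=-45°, α=300°
  direction (0.5000, -0.8660); cell (3,6); t to first gridline: x 0.9000, y 0.9007 (then +2.0000 / +1.1547)
    (4,6) via x @ 0.9000
    (4,5) via y @ 0.9007
    (4,4) via y @ 2.0554
    (5,4) via x @ 2.9000
    (5,3) via y @ 3.2101
    (5,2) via y @ 4.3648
    (6,2) via x @ 4.9000  # hit
  → r_3 = 4.9000
beam 4: φ=0°, α=345°
  direction (0.9659, -0.2588); cell (3,6); t to first gridline: x 0.4659, y 3.0137 (then +1.0353 / +3.8637)
    (4,6) via x @ 0.4659
    (5,6) via x @ 1.5012
    (6,6) via x @ 2.5364  # hit
  → r_4 = 2.5364
beam 5: φ=45°, α=30°
  direction (0.8660, 0.5000); cell (3,6); t to first gridline: x 0.5196, y 0.4400 (then +1.1547 / +2.0000)
    (3,7) via y @ 0.4400  # hit
  → r_5 = 0.4400
beam 6: φ=90°, α=75°
  direction (0.2588, 0.9659); cell (3,6); t to first gridline: x 1.7387, y 0.2278 (then +3.8637 / +1.0353)
    (3,7) via y @ 0.2278  # hit
  → r_6 = 0.2278
beam 7: φ=135°, α=120°
  direction (-0.5000, 0.8660); cell (3,6); t to first gridline: x 1.1000, y 0.2540 (then +2.0000 / +1.1547)
    (3,7) via y @ 0.2540  # hit
  → r_7 = 0.2540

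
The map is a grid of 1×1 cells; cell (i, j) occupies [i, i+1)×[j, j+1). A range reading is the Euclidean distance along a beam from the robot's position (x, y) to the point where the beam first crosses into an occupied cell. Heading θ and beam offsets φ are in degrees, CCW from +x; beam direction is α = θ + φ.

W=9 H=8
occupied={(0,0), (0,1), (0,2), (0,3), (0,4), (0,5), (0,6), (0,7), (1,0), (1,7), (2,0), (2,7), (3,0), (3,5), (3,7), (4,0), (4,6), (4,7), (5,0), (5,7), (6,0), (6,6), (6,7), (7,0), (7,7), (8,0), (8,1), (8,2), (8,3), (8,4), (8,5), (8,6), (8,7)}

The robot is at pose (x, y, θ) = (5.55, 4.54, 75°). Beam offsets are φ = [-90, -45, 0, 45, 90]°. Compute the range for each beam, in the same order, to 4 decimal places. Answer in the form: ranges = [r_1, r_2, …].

ranges = [2.5364, 2.8290, 1.7387, 1.6859, 1.7773]

beam 1: φ=-90°, α=345°
  direction (0.9659, -0.2588); cell (5,4); t to first gridline: x 0.4659, y 2.0864 (then +1.0353 / +3.8637)
    (6,4) via x @ 0.4659
    (7,4) via x @ 1.5012
    (7,3) via y @ 2.0864
    (8,3) via x @ 2.5364  # hit
  → r_1 = 2.5364
beam 2: φ=-45°, α=30°
  direction (0.8660, 0.5000); cell (5,4); t to first gridline: x 0.5196, y 0.9200 (then +1.1547 / +2.0000)
    (6,4) via x @ 0.5196
    (6,5) via y @ 0.9200
    (7,5) via x @ 1.6743
    (8,5) via x @ 2.8290  # hit
  → r_2 = 2.8290
beam 3: φ=0°, α=75°
  direction (0.2588, 0.9659); cell (5,4); t to first gridline: x 1.7387, y 0.4762 (then +3.8637 / +1.0353)
    (5,5) via y @ 0.4762
    (5,6) via y @ 1.5115
    (6,6) via x @ 1.7387  # hit
  → r_3 = 1.7387
beam 4: φ=45°, α=120°
  direction (-0.5000, 0.8660); cell (5,4); t to first gridline: x 1.1000, y 0.5312 (then +2.0000 / +1.1547)
    (5,5) via y @ 0.5312
    (4,5) via x @ 1.1000
    (4,6) via y @ 1.6859  # hit
  → r_4 = 1.6859
beam 5: φ=90°, α=165°
  direction (-0.9659, 0.2588); cell (5,4); t to first gridline: x 0.5694, y 1.7773 (then +1.0353 / +3.8637)
    (4,4) via x @ 0.5694
    (3,4) via x @ 1.6047
    (3,5) via y @ 1.7773  # hit
  → r_5 = 1.7773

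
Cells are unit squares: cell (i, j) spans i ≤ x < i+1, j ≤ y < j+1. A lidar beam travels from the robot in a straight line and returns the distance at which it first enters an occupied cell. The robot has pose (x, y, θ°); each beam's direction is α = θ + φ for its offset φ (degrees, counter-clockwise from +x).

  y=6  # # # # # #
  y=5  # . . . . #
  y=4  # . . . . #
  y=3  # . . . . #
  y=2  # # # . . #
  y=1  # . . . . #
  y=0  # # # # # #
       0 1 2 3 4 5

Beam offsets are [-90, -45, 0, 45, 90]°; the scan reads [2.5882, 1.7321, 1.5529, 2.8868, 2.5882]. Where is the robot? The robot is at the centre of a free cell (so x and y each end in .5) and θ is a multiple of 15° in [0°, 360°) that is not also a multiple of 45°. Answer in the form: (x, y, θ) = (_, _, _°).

(x, y, θ) = (3.5, 3.5, 15°)

The pose lattice has 18·16 = 288 candidates. Test each by forward raycasting.
  (4.5, 1.5, 105°): beam 1 = 0.5176 ≠ 2.5882 ✗
  (2.5, 4.5, 240°): beam 1 = 1.7321 ≠ 2.5882 ✗
  (2.5, 3.5, 15°): beam 1 = 0.5176 ≠ 2.5882 ✗
  …
  (3.5, 3.5, 15°): r_1=2.5882, r_2=1.7321, r_3=1.5529, r_4=2.8868, r_5=2.5882 — all match ✓
Unique over the lattice → pose = (3.5, 3.5, 15°).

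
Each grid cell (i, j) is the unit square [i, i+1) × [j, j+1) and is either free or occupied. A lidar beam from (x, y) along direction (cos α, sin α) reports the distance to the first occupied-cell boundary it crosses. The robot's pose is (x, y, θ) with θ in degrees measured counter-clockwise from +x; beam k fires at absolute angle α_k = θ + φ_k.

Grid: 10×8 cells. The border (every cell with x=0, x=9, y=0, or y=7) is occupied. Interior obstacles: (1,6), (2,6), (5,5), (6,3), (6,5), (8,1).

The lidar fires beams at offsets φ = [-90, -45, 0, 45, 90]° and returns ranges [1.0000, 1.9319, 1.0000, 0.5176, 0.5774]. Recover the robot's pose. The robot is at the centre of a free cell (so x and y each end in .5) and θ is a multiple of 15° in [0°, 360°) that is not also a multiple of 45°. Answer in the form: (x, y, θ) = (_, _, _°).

Candidates: 42 free-cell centres × 16 headings = 672 poses. Raycast each; keep the one whose scan matches to 4 dp.
  (3.5, 2.5, 330°): beam 1 = 1.7321 ≠ 1.0000 ✗
  (1.5, 5.5, 300°): beam 1 = 0.5774 ≠ 1.0000 ✗
  (4.5, 6.5, 330°): beam 1 = 6.3509 ≠ 1.0000 ✗
  …
  (4.5, 6.5, 30°): r_1=1.0000, r_2=1.9319, r_3=1.0000, r_4=0.5176, r_5=0.5774 — all match ✓
No second candidate reproduces the full scan.

(x, y, θ) = (4.5, 6.5, 30°)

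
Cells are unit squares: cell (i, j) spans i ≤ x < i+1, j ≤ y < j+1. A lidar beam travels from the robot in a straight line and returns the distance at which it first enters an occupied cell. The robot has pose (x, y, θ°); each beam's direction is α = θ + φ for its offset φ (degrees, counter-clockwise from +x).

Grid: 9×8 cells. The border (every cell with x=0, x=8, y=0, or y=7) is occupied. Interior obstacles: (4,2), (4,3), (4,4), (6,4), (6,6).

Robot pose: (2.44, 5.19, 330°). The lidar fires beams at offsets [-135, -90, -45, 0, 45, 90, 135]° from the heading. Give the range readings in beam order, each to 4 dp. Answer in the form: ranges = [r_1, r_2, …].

ranges = [1.4908, 2.8800, 4.3378, 1.8013, 3.6856, 2.0900, 1.8738]

beam 1: φ=-135°, α=195°
  d=(-0.9659,-0.2588)  start (2,5)  tX=0.4555 tY=0.7341  stride 1/|dx|=1.0353 1/|dy|=3.8637
    cross x-line → (1,5), t=0.4555
    cross y-line → (1,4), t=0.7341
    cross x-line → (0,4), t=1.4908 (wall)
  → r_1 = 1.4908
beam 2: φ=-90°, α=240°
  d=(-0.5000,-0.8660)  start (2,5)  tX=0.8800 tY=0.2194  stride 1/|dx|=2.0000 1/|dy|=1.1547
    cross y-line → (2,4), t=0.2194
    cross x-line → (1,4), t=0.8800
    cross y-line → (1,3), t=1.3741
    cross y-line → (1,2), t=2.5288
    cross x-line → (0,2), t=2.8800 (wall)
  → r_2 = 2.8800
beam 3: φ=-45°, α=285°
  d=(0.2588,-0.9659)  start (2,5)  tX=2.1637 tY=0.1967  stride 1/|dx|=3.8637 1/|dy|=1.0353
    cross y-line → (2,4), t=0.1967
    cross y-line → (2,3), t=1.2320
    cross x-line → (3,3), t=2.1637
    cross y-line → (3,2), t=2.2673
    cross y-line → (3,1), t=3.3025
    cross y-line → (3,0), t=4.3378 (wall)
  → r_3 = 4.3378
beam 4: φ=0°, α=330°
  d=(0.8660,-0.5000)  start (2,5)  tX=0.6466 tY=0.3800  stride 1/|dx|=1.1547 1/|dy|=2.0000
    cross y-line → (2,4), t=0.3800
    cross x-line → (3,4), t=0.6466
    cross x-line → (4,4), t=1.8013 (wall)
  → r_4 = 1.8013
beam 5: φ=45°, α=15°
  d=(0.9659,0.2588)  start (2,5)  tX=0.5798 tY=3.1296  stride 1/|dx|=1.0353 1/|dy|=3.8637
    cross x-line → (3,5), t=0.5798
    cross x-line → (4,5), t=1.6150
    cross x-line → (5,5), t=2.6503
    cross y-line → (5,6), t=3.1296
    cross x-line → (6,6), t=3.6856 (wall)
  → r_5 = 3.6856
beam 6: φ=90°, α=60°
  d=(0.5000,0.8660)  start (2,5)  tX=1.1200 tY=0.9353  stride 1/|dx|=2.0000 1/|dy|=1.1547
    cross y-line → (2,6), t=0.9353
    cross x-line → (3,6), t=1.1200
    cross y-line → (3,7), t=2.0900 (wall)
  → r_6 = 2.0900
beam 7: φ=135°, α=105°
  d=(-0.2588,0.9659)  start (2,5)  tX=1.7000 tY=0.8386  stride 1/|dx|=3.8637 1/|dy|=1.0353
    cross y-line → (2,6), t=0.8386
    cross x-line → (1,6), t=1.7000
    cross y-line → (1,7), t=1.8738 (wall)
  → r_7 = 1.8738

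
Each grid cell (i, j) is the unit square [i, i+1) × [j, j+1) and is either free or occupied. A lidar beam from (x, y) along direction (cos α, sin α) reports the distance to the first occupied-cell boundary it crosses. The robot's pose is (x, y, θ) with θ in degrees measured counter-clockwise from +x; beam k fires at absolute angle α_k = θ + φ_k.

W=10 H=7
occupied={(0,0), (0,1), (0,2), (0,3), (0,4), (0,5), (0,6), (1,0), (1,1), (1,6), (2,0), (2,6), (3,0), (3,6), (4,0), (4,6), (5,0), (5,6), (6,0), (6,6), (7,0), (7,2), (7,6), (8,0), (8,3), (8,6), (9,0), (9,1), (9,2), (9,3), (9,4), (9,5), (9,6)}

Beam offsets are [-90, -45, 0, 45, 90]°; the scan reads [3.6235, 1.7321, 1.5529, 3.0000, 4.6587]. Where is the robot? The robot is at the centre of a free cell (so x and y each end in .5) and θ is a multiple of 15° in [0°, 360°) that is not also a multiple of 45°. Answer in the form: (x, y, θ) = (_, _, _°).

Candidates: 37 free-cell centres × 16 headings = 592 poses. Raycast each; keep the one whose scan matches to 4 dp.
  (7.5, 4.5, 255°): beam 1 = 5.7956 ≠ 3.6235 ✗
  (5.5, 4.5, 255°): beam 1 = 4.6587 ≠ 3.6235 ✗
  (8.5, 1.5, 195°): beam 1 = 1.5529 ≠ 3.6235 ✗
  (3.5, 5.5, 195°): beam 1 = 0.5176 ≠ 3.6235 ✗
  …
  (5.5, 4.5, 105°): r_1=3.6235, r_2=1.7321, r_3=1.5529, r_4=3.0000, r_5=4.6587 — all match ✓
No second candidate reproduces the full scan.

(x, y, θ) = (5.5, 4.5, 105°)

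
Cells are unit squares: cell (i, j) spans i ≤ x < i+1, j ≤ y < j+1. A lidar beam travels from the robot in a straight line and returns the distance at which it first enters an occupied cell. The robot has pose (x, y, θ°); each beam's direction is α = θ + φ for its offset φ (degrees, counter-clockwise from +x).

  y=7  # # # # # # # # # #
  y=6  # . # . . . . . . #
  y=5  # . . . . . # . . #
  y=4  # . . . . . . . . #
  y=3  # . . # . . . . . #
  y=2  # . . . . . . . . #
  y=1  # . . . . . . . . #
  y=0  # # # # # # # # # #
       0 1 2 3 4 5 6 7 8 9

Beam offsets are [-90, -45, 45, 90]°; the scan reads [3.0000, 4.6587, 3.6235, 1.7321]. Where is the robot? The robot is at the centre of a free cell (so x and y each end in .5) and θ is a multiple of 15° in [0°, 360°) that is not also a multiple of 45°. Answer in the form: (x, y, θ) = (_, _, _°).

(x, y, θ) = (4.5, 2.5, 150°)

Enumerate (i+0.5, j+0.5, θ) over the 45 free cells and 16 admissible headings. For each, cast all 4 beams and compare to the given ranges.
  (5.5, 4.5, 300°): beam 1 = 1.7321 ≠ 3.0000 ✗
  (2.5, 4.5, 195°): beam 1 = 1.5529 ≠ 3.0000 ✗
  (2.5, 4.5, 15°): beam 1 = 3.6235 ≠ 3.0000 ✗
  (4.5, 6.5, 330°): beam 1 = 2.8868 ≠ 3.0000 ✗
  …
  (4.5, 2.5, 150°): r_1=3.0000, r_2=4.6587, r_3=3.6235, r_4=1.7321 — all match ✓
Only this pose fits every beam.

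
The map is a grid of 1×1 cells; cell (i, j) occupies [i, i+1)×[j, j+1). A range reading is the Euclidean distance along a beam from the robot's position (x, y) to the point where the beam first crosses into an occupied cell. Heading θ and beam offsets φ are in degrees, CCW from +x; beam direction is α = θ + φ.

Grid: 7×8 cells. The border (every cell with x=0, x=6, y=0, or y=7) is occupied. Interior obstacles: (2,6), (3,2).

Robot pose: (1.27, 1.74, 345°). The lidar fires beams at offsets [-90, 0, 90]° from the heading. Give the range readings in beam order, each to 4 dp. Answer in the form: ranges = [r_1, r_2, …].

ranges = [0.7661, 2.8591, 4.4103]

beam 1: φ=-90°, α=255°
  cosα=-0.2588 sinα=-0.9659 | (1,1) | tMaxX 1.0432 tMaxY 0.7661 | tΔX 3.8637 tΔY 1.0353
    t=0.7661 [y] (1,0) — stop
  → r_1 = 0.7661
beam 2: φ=0°, α=345°
  cosα=0.9659 sinα=-0.2588 | (1,1) | tMaxX 0.7558 tMaxY 2.8591 | tΔX 1.0353 tΔY 3.8637
    t=0.7558 [x] (2,1)
    t=1.7910 [x] (3,1)
    t=2.8263 [x] (4,1)
    t=2.8591 [y] (4,0) — stop
  → r_2 = 2.8591
beam 3: φ=90°, α=75°
  cosα=0.2588 sinα=0.9659 | (1,1) | tMaxX 2.8205 tMaxY 0.2692 | tΔX 3.8637 tΔY 1.0353
    t=0.2692 [y] (1,2)
    t=1.3044 [y] (1,3)
    t=2.3397 [y] (1,4)
    t=2.8205 [x] (2,4)
    t=3.3750 [y] (2,5)
    t=4.4103 [y] (2,6) — stop
  → r_3 = 4.4103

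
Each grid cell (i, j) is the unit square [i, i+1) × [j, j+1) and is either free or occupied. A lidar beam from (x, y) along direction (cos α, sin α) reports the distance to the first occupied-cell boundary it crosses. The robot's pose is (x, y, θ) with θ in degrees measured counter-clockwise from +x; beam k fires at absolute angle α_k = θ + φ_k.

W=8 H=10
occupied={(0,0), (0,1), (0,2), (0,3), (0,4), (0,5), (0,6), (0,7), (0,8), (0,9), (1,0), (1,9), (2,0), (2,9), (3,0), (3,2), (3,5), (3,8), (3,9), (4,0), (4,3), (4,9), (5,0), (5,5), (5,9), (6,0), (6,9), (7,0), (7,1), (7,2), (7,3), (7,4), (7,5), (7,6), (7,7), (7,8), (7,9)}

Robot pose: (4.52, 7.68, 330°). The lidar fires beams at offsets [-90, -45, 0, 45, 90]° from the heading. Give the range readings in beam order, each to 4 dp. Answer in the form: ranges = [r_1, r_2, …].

beam 1: φ=-90°, α=240°
  d=(-0.5000,-0.8660)  start (4,7)  tX=1.0400 tY=0.7852  stride 1/|dx|=2.0000 1/|dy|=1.1547
    cross y-line → (4,6), t=0.7852
    cross x-line → (3,6), t=1.0400
    cross y-line → (3,5), t=1.9399 (wall)
  → r_1 = 1.9399
beam 2: φ=-45°, α=285°
  d=(0.2588,-0.9659)  start (4,7)  tX=1.8546 tY=0.7040  stride 1/|dx|=3.8637 1/|dy|=1.0353
    cross y-line → (4,6), t=0.7040
    cross y-line → (4,5), t=1.7393
    cross x-line → (5,5), t=1.8546 (wall)
  → r_2 = 1.8546
beam 3: φ=0°, α=330°
  d=(0.8660,-0.5000)  start (4,7)  tX=0.5543 tY=1.3600  stride 1/|dx|=1.1547 1/|dy|=2.0000
    cross x-line → (5,7), t=0.5543
    cross y-line → (5,6), t=1.3600
    cross x-line → (6,6), t=1.7090
    cross x-line → (7,6), t=2.8637 (wall)
  → r_3 = 2.8637
beam 4: φ=45°, α=15°
  d=(0.9659,0.2588)  start (4,7)  tX=0.4969 tY=1.2364  stride 1/|dx|=1.0353 1/|dy|=3.8637
    cross x-line → (5,7), t=0.4969
    cross y-line → (5,8), t=1.2364
    cross x-line → (6,8), t=1.5322
    cross x-line → (7,8), t=2.5675 (wall)
  → r_4 = 2.5675
beam 5: φ=90°, α=60°
  d=(0.5000,0.8660)  start (4,7)  tX=0.9600 tY=0.3695  stride 1/|dx|=2.0000 1/|dy|=1.1547
    cross y-line → (4,8), t=0.3695
    cross x-line → (5,8), t=0.9600
    cross y-line → (5,9), t=1.5242 (wall)
  → r_5 = 1.5242

ranges = [1.9399, 1.8546, 2.8637, 2.5675, 1.5242]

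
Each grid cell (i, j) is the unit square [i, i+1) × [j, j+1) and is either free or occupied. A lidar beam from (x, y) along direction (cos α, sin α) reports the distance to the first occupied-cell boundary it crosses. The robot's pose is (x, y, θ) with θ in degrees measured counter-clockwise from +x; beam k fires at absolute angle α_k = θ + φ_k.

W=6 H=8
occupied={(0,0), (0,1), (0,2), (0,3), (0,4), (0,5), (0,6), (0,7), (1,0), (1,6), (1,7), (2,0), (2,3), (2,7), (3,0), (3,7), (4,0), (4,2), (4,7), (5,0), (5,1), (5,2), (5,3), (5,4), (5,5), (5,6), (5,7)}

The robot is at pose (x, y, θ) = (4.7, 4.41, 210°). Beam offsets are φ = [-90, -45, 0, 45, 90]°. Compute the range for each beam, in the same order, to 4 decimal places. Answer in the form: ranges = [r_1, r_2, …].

ranges = [2.9907, 3.8305, 1.9630, 1.4597, 0.6000]

beam 1: φ=-90°, α=120°
  cosα=-0.5000 sinα=0.8660 | (4,4) | tMaxX 1.4000 tMaxY 0.6813 | tΔX 2.0000 tΔY 1.1547
    t=0.6813 [y] (4,5)
    t=1.4000 [x] (3,5)
    t=1.8360 [y] (3,6)
    t=2.9907 [y] (3,7) — stop
  → r_1 = 2.9907
beam 2: φ=-45°, α=165°
  cosα=-0.9659 sinα=0.2588 | (4,4) | tMaxX 0.7247 tMaxY 2.2796 | tΔX 1.0353 tΔY 3.8637
    t=0.7247 [x] (3,4)
    t=1.7600 [x] (2,4)
    t=2.2796 [y] (2,5)
    t=2.7952 [x] (1,5)
    t=3.8305 [x] (0,5) — stop
  → r_2 = 3.8305
beam 3: φ=0°, α=210°
  cosα=-0.8660 sinα=-0.5000 | (4,4) | tMaxX 0.8083 tMaxY 0.8200 | tΔX 1.1547 tΔY 2.0000
    t=0.8083 [x] (3,4)
    t=0.8200 [y] (3,3)
    t=1.9630 [x] (2,3) — stop
  → r_3 = 1.9630
beam 4: φ=45°, α=255°
  cosα=-0.2588 sinα=-0.9659 | (4,4) | tMaxX 2.7046 tMaxY 0.4245 | tΔX 3.8637 tΔY 1.0353
    t=0.4245 [y] (4,3)
    t=1.4597 [y] (4,2) — stop
  → r_4 = 1.4597
beam 5: φ=90°, α=300°
  cosα=0.5000 sinα=-0.8660 | (4,4) | tMaxX 0.6000 tMaxY 0.4734 | tΔX 2.0000 tΔY 1.1547
    t=0.4734 [y] (4,3)
    t=0.6000 [x] (5,3) — stop
  → r_5 = 0.6000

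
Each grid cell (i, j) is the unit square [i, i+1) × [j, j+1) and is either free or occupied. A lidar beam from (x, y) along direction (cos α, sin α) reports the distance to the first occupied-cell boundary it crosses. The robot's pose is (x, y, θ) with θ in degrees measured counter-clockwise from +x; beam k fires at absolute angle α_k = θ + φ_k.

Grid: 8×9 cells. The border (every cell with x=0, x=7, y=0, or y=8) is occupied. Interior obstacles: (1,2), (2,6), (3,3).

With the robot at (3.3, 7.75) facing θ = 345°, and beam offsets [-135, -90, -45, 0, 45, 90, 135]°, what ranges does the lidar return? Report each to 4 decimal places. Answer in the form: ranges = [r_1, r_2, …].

beam 1: φ=-135°, α=210°
  cosα=-0.8660 sinα=-0.5000 | (3,7) | tMaxX 0.3464 tMaxY 1.5000 | tΔX 1.1547 tΔY 2.0000
    t=0.3464 [x] (2,7)
    t=1.5000 [y] (2,6) — stop
  → r_1 = 1.5000
beam 2: φ=-90°, α=255°
  cosα=-0.2588 sinα=-0.9659 | (3,7) | tMaxX 1.1591 tMaxY 0.7765 | tΔX 3.8637 tΔY 1.0353
    t=0.7765 [y] (3,6)
    t=1.1591 [x] (2,6) — stop
  → r_2 = 1.1591
beam 3: φ=-45°, α=300°
  cosα=0.5000 sinα=-0.8660 | (3,7) | tMaxX 1.4000 tMaxY 0.8660 | tΔX 2.0000 tΔY 1.1547
    t=0.8660 [y] (3,6)
    t=1.4000 [x] (4,6)
    t=2.0207 [y] (4,5)
    t=3.1754 [y] (4,4)
    t=3.4000 [x] (5,4)
    t=4.3301 [y] (5,3)
    t=5.4000 [x] (6,3)
    t=5.4848 [y] (6,2)
    t=6.6395 [y] (6,1)
    t=7.4000 [x] (7,1) — stop
  → r_3 = 7.4000
beam 4: φ=0°, α=345°
  cosα=0.9659 sinα=-0.2588 | (3,7) | tMaxX 0.7247 tMaxY 2.8978 | tΔX 1.0353 tΔY 3.8637
    t=0.7247 [x] (4,7)
    t=1.7600 [x] (5,7)
    t=2.7952 [x] (6,7)
    t=2.8978 [y] (6,6)
    t=3.8305 [x] (7,6) — stop
  → r_4 = 3.8305
beam 5: φ=45°, α=30°
  cosα=0.8660 sinα=0.5000 | (3,7) | tMaxX 0.8083 tMaxY 0.5000 | tΔX 1.1547 tΔY 2.0000
    t=0.5000 [y] (3,8) — stop
  → r_5 = 0.5000
beam 6: φ=90°, α=75°
  cosα=0.2588 sinα=0.9659 | (3,7) | tMaxX 2.7046 tMaxY 0.2588 | tΔX 3.8637 tΔY 1.0353
    t=0.2588 [y] (3,8) — stop
  → r_6 = 0.2588
beam 7: φ=135°, α=120°
  cosα=-0.5000 sinα=0.8660 | (3,7) | tMaxX 0.6000 tMaxY 0.2887 | tΔX 2.0000 tΔY 1.1547
    t=0.2887 [y] (3,8) — stop
  → r_7 = 0.2887

ranges = [1.5000, 1.1591, 7.4000, 3.8305, 0.5000, 0.2588, 0.2887]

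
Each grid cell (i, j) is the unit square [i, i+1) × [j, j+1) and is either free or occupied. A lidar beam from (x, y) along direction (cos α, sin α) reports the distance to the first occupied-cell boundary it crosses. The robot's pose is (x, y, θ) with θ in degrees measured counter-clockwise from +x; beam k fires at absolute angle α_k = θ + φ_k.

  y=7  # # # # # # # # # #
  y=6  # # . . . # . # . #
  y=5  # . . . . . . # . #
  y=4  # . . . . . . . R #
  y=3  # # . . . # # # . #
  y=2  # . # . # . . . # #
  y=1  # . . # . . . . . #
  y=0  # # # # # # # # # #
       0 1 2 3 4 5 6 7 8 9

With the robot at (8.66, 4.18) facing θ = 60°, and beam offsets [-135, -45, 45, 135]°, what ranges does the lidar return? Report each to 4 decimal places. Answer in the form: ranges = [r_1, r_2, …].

beam 1: φ=-135°, α=285°
  cosα=0.2588 sinα=-0.9659 | (8,4) | tMaxX 1.3137 tMaxY 0.1863 | tΔX 3.8637 tΔY 1.0353
    t=0.1863 [y] (8,3)
    t=1.2216 [y] (8,2) — stop
  → r_1 = 1.2216
beam 2: φ=-45°, α=15°
  cosα=0.9659 sinα=0.2588 | (8,4) | tMaxX 0.3520 tMaxY 3.1682 | tΔX 1.0353 tΔY 3.8637
    t=0.3520 [x] (9,4) — stop
  → r_2 = 0.3520
beam 3: φ=45°, α=105°
  cosα=-0.2588 sinα=0.9659 | (8,4) | tMaxX 2.5500 tMaxY 0.8489 | tΔX 3.8637 tΔY 1.0353
    t=0.8489 [y] (8,5)
    t=1.8842 [y] (8,6)
    t=2.5500 [x] (7,6) — stop
  → r_3 = 2.5500
beam 4: φ=135°, α=195°
  cosα=-0.9659 sinα=-0.2588 | (8,4) | tMaxX 0.6833 tMaxY 0.6955 | tΔX 1.0353 tΔY 3.8637
    t=0.6833 [x] (7,4)
    t=0.6955 [y] (7,3) — stop
  → r_4 = 0.6955

ranges = [1.2216, 0.3520, 2.5500, 0.6955]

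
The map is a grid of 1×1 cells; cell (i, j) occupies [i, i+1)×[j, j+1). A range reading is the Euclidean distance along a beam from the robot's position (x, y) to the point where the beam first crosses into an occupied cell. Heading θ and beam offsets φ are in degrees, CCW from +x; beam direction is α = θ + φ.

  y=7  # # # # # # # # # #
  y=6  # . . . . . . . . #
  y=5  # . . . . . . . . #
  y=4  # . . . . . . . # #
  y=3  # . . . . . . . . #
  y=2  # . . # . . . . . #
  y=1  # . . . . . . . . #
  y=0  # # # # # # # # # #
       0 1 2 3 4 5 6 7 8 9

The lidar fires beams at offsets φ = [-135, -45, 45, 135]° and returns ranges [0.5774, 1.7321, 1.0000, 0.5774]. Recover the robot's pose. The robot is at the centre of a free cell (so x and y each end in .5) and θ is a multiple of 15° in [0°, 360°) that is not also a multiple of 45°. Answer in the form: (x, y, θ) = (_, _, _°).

(x, y, θ) = (1.5, 1.5, 75°)

The pose lattice has 46·16 = 736 candidates. Test each by forward raycasting.
  (2.5, 3.5, 30°): beam 1 = 2.5882 ≠ 0.5774 ✗
  (6.5, 1.5, 195°): beam 1 = 3.0000 ≠ 0.5774 ✗
  (4.5, 3.5, 195°): beam 1 = 4.0415 ≠ 0.5774 ✗
  (2.5, 4.5, 240°): beam 1 = 2.5882 ≠ 0.5774 ✗
  …
  (1.5, 1.5, 75°): r_1=0.5774, r_2=1.7321, r_3=1.0000, r_4=0.5774 — all match ✓
No second candidate reproduces the full scan.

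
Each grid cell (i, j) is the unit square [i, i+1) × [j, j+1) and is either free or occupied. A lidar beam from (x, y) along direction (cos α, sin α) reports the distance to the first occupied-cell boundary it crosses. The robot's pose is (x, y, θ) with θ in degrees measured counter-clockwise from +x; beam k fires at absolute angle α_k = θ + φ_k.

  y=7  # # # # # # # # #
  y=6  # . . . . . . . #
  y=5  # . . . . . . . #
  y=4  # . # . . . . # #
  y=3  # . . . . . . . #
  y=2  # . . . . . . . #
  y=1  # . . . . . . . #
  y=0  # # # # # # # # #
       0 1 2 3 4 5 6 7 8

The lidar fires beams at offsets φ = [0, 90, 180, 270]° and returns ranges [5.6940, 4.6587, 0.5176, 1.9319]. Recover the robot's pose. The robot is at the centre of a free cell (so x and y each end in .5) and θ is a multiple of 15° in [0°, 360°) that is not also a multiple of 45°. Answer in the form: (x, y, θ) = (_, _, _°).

The pose lattice has 40·16 = 640 candidates. Test each by forward raycasting.
  (7.5, 6.5, 60°): beam 1 = 0.5774 ≠ 5.6940 ✗
  (5.5, 4.5, 150°): beam 1 = 5.0000 ≠ 5.6940 ✗
  (6.5, 3.5, 105°): beam 1 = 3.6235 ≠ 5.6940 ✗
  …
  (5.5, 1.5, 75°): r_1=5.6940, r_2=4.6587, r_3=0.5176, r_4=1.9319 — all match ✓
Only this pose fits every beam.

(x, y, θ) = (5.5, 1.5, 75°)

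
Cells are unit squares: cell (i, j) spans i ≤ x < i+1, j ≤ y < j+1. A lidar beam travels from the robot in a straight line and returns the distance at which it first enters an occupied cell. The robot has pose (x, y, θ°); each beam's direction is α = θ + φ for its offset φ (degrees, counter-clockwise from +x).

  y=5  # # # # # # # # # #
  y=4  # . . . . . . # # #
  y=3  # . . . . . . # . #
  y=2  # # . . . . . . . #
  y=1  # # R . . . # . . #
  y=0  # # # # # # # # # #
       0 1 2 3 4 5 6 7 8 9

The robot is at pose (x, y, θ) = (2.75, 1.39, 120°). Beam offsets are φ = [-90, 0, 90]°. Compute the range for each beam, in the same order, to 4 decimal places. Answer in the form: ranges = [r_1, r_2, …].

ranges = [4.9075, 1.5000, 0.7800]

beam 1: φ=-90°, α=30°
  d=(0.8660,0.5000)  start (2,1)  tX=0.2887 tY=1.2200  stride 1/|dx|=1.1547 1/|dy|=2.0000
    cross x-line → (3,1), t=0.2887
    cross y-line → (3,2), t=1.2200
    cross x-line → (4,2), t=1.4434
    cross x-line → (5,2), t=2.5981
    cross y-line → (5,3), t=3.2200
    cross x-line → (6,3), t=3.7528
    cross x-line → (7,3), t=4.9075 (wall)
  → r_1 = 4.9075
beam 2: φ=0°, α=120°
  d=(-0.5000,0.8660)  start (2,1)  tX=1.5000 tY=0.7044  stride 1/|dx|=2.0000 1/|dy|=1.1547
    cross y-line → (2,2), t=0.7044
    cross x-line → (1,2), t=1.5000 (wall)
  → r_2 = 1.5000
beam 3: φ=90°, α=210°
  d=(-0.8660,-0.5000)  start (2,1)  tX=0.8660 tY=0.7800  stride 1/|dx|=1.1547 1/|dy|=2.0000
    cross y-line → (2,0), t=0.7800 (wall)
  → r_3 = 0.7800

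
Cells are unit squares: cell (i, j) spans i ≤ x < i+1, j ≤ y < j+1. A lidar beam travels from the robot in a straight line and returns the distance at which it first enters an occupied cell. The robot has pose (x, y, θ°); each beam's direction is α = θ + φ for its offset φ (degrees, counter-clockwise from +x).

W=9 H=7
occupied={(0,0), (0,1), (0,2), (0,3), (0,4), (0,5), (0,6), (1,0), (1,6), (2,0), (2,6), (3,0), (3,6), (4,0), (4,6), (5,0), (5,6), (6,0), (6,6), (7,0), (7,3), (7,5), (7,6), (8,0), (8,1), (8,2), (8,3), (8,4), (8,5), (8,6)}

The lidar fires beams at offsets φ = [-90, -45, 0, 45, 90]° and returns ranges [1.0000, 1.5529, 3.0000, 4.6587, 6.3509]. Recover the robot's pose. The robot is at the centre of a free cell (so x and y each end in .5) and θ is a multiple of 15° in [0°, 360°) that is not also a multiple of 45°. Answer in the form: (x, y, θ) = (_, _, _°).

Candidates: 33 free-cell centres × 16 headings = 528 poses. Raycast each; keep the one whose scan matches to 4 dp.
  (3.5, 2.5, 300°): beam 1 = 2.8868 ≠ 1.0000 ✗
  (6.5, 5.5, 240°): beam 2 = 5.6940 ≠ 1.5529 ✗
  (2.5, 1.5, 30°): beam 1 = 0.5774 ≠ 1.0000 ✗
  …
  (2.5, 5.5, 240°): r_1=1.0000, r_2=1.5529, r_3=3.0000, r_4=4.6587, r_5=6.3509 — all match ✓
Unique over the lattice → pose = (2.5, 5.5, 240°).

(x, y, θ) = (2.5, 5.5, 240°)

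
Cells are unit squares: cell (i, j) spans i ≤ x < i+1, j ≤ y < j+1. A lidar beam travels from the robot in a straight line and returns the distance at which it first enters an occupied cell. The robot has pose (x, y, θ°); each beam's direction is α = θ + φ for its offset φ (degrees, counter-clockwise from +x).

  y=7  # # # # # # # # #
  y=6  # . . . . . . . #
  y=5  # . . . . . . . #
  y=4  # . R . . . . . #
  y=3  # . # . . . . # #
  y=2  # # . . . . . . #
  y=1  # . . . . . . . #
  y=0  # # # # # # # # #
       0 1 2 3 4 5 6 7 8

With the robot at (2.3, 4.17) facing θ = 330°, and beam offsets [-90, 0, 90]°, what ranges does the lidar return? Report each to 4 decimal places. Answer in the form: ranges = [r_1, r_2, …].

ranges = [0.1963, 0.3400, 3.2678]

beam 1: φ=-90°, α=240°
  direction (-0.5000, -0.8660); cell (2,4); t to first gridline: x 0.6000, y 0.1963 (then +2.0000 / +1.1547)
    (2,3) via y @ 0.1963  # hit
  → r_1 = 0.1963
beam 2: φ=0°, α=330°
  direction (0.8660, -0.5000); cell (2,4); t to first gridline: x 0.8083, y 0.3400 (then +1.1547 / +2.0000)
    (2,3) via y @ 0.3400  # hit
  → r_2 = 0.3400
beam 3: φ=90°, α=60°
  direction (0.5000, 0.8660); cell (2,4); t to first gridline: x 1.4000, y 0.9584 (then +2.0000 / +1.1547)
    (2,5) via y @ 0.9584
    (3,5) via x @ 1.4000
    (3,6) via y @ 2.1131
    (3,7) via y @ 3.2678  # hit
  → r_3 = 3.2678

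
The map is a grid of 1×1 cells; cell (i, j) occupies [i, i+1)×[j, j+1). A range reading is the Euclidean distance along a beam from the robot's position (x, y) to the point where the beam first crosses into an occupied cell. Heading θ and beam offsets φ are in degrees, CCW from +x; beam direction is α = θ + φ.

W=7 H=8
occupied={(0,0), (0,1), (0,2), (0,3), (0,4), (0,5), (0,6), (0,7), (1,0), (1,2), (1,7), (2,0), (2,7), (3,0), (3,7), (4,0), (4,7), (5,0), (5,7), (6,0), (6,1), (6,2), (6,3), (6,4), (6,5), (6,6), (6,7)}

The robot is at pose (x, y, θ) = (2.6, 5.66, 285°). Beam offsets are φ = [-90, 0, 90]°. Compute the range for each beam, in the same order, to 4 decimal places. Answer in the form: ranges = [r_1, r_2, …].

beam 1: φ=-90°, α=195°
  dir = (cos 195°, sin 195°) = (-0.9659, -0.2588); from cell (2,5)
  next x-line at t=0.6212, next y-line at t=2.5500; Δt_x=1.0353, Δt_y=3.8637
    x: enter (1,5) at t=0.6212
    x: enter (0,5) at t=1.6564 ← occupied
  → r_1 = 1.6564
beam 2: φ=0°, α=285°
  dir = (cos 285°, sin 285°) = (0.2588, -0.9659); from cell (2,5)
  next x-line at t=1.5455, next y-line at t=0.6833; Δt_x=3.8637, Δt_y=1.0353
    y: enter (2,4) at t=0.6833
    x: enter (3,4) at t=1.5455
    y: enter (3,3) at t=1.7186
    y: enter (3,2) at t=2.7538
    y: enter (3,1) at t=3.7891
    y: enter (3,0) at t=4.8244 ← occupied
  → r_2 = 4.8244
beam 3: φ=90°, α=15°
  dir = (cos 15°, sin 15°) = (0.9659, 0.2588); from cell (2,5)
  next x-line at t=0.4141, next y-line at t=1.3137; Δt_x=1.0353, Δt_y=3.8637
    x: enter (3,5) at t=0.4141
    y: enter (3,6) at t=1.3137
    x: enter (4,6) at t=1.4494
    x: enter (5,6) at t=2.4847
    x: enter (6,6) at t=3.5199 ← occupied
  → r_3 = 3.5199

ranges = [1.6564, 4.8244, 3.5199]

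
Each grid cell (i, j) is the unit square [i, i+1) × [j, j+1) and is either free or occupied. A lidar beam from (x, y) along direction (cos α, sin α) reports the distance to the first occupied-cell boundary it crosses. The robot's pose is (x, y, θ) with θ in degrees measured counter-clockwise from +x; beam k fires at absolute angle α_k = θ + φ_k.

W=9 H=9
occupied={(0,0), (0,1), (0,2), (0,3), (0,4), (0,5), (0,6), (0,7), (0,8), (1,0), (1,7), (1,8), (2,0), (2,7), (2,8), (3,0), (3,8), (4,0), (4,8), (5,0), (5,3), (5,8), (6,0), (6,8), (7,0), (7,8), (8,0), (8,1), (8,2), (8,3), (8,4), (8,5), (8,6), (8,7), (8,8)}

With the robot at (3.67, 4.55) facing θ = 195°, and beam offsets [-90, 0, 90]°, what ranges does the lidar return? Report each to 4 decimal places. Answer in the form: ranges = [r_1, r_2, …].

beam 1: φ=-90°, α=105°
  cosα=-0.2588 sinα=0.9659 | (3,4) | tMaxX 2.5887 tMaxY 0.4659 | tΔX 3.8637 tΔY 1.0353
    t=0.4659 [y] (3,5)
    t=1.5012 [y] (3,6)
    t=2.5364 [y] (3,7)
    t=2.5887 [x] (2,7) — stop
  → r_1 = 2.5887
beam 2: φ=0°, α=195°
  cosα=-0.9659 sinα=-0.2588 | (3,4) | tMaxX 0.6936 tMaxY 2.1250 | tΔX 1.0353 tΔY 3.8637
    t=0.6936 [x] (2,4)
    t=1.7289 [x] (1,4)
    t=2.1250 [y] (1,3)
    t=2.7642 [x] (0,3) — stop
  → r_2 = 2.7642
beam 3: φ=90°, α=285°
  cosα=0.2588 sinα=-0.9659 | (3,4) | tMaxX 1.2750 tMaxY 0.5694 | tΔX 3.8637 tΔY 1.0353
    t=0.5694 [y] (3,3)
    t=1.2750 [x] (4,3)
    t=1.6047 [y] (4,2)
    t=2.6400 [y] (4,1)
    t=3.6752 [y] (4,0) — stop
  → r_3 = 3.6752

ranges = [2.5887, 2.7642, 3.6752]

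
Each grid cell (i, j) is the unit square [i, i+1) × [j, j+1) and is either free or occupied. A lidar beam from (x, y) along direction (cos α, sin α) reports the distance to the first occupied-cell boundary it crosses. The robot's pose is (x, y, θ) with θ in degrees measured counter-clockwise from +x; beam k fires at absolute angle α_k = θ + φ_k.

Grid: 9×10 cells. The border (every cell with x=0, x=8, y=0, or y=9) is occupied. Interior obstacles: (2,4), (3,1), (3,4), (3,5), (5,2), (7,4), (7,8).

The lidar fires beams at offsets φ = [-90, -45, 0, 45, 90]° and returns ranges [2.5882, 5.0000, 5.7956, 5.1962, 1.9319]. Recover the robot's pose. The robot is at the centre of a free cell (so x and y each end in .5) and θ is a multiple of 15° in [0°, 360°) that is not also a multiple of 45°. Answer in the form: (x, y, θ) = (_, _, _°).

(x, y, θ) = (3.5, 8.5, 285°)

Candidates: 49 free-cell centres × 16 headings = 784 poses. Raycast each; keep the one whose scan matches to 4 dp.
  (1.5, 1.5, 30°): beam 1 = 0.5774 ≠ 2.5882 ✗
  (6.5, 4.5, 240°): beam 1 = 2.8868 ≠ 2.5882 ✗
  (1.5, 1.5, 15°): beam 1 = 0.5176 ≠ 2.5882 ✗
  (5.5, 6.5, 195°): beam 3 = 1.9319 ≠ 5.7956 ✗
  …
  (3.5, 8.5, 285°): r_1=2.5882, r_2=5.0000, r_3=5.7956, r_4=5.1962, r_5=1.9319 — all match ✓
Unique over the lattice → pose = (3.5, 8.5, 285°).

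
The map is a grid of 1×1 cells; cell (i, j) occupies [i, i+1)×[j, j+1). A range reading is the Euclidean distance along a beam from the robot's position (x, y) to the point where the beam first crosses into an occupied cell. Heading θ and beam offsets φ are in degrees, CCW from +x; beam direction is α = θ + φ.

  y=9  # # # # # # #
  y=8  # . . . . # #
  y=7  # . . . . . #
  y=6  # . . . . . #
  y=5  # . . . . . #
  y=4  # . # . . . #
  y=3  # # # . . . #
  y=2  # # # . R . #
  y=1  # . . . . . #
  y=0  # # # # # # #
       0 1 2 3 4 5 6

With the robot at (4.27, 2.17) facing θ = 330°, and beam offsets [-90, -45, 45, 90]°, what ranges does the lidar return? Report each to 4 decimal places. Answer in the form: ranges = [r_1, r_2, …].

ranges = [1.3510, 1.2113, 1.7910, 3.4600]

beam 1: φ=-90°, α=240°
  cosα=-0.5000 sinα=-0.8660 | (4,2) | tMaxX 0.5400 tMaxY 0.1963 | tΔX 2.0000 tΔY 1.1547
    t=0.1963 [y] (4,1)
    t=0.5400 [x] (3,1)
    t=1.3510 [y] (3,0) — stop
  → r_1 = 1.3510
beam 2: φ=-45°, α=285°
  cosα=0.2588 sinα=-0.9659 | (4,2) | tMaxX 2.8205 tMaxY 0.1760 | tΔX 3.8637 tΔY 1.0353
    t=0.1760 [y] (4,1)
    t=1.2113 [y] (4,0) — stop
  → r_2 = 1.2113
beam 3: φ=45°, α=15°
  cosα=0.9659 sinα=0.2588 | (4,2) | tMaxX 0.7558 tMaxY 3.2069 | tΔX 1.0353 tΔY 3.8637
    t=0.7558 [x] (5,2)
    t=1.7910 [x] (6,2) — stop
  → r_3 = 1.7910
beam 4: φ=90°, α=60°
  cosα=0.5000 sinα=0.8660 | (4,2) | tMaxX 1.4600 tMaxY 0.9584 | tΔX 2.0000 tΔY 1.1547
    t=0.9584 [y] (4,3)
    t=1.4600 [x] (5,3)
    t=2.1131 [y] (5,4)
    t=3.2678 [y] (5,5)
    t=3.4600 [x] (6,5) — stop
  → r_4 = 3.4600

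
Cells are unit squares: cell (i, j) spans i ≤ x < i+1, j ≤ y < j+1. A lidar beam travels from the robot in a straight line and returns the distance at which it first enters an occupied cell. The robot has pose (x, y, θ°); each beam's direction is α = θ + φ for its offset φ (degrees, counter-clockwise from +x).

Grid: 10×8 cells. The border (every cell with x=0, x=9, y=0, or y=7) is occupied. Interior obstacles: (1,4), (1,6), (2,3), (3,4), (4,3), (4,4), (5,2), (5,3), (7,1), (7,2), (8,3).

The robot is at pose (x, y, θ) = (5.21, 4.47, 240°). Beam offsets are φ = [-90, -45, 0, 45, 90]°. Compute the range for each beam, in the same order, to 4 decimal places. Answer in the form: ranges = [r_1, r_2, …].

ranges = [0.2425, 0.2174, 0.4200, 0.4866, 2.9400]

beam 1: φ=-90°, α=150°
  dir = (cos 150°, sin 150°) = (-0.8660, 0.5000); from cell (5,4)
  next x-line at t=0.2425, next y-line at t=1.0600; Δt_x=1.1547, Δt_y=2.0000
    x: enter (4,4) at t=0.2425 ← occupied
  → r_1 = 0.2425
beam 2: φ=-45°, α=195°
  dir = (cos 195°, sin 195°) = (-0.9659, -0.2588); from cell (5,4)
  next x-line at t=0.2174, next y-line at t=1.8159; Δt_x=1.0353, Δt_y=3.8637
    x: enter (4,4) at t=0.2174 ← occupied
  → r_2 = 0.2174
beam 3: φ=0°, α=240°
  dir = (cos 240°, sin 240°) = (-0.5000, -0.8660); from cell (5,4)
  next x-line at t=0.4200, next y-line at t=0.5427; Δt_x=2.0000, Δt_y=1.1547
    x: enter (4,4) at t=0.4200 ← occupied
  → r_3 = 0.4200
beam 4: φ=45°, α=285°
  dir = (cos 285°, sin 285°) = (0.2588, -0.9659); from cell (5,4)
  next x-line at t=3.0523, next y-line at t=0.4866; Δt_x=3.8637, Δt_y=1.0353
    y: enter (5,3) at t=0.4866 ← occupied
  → r_4 = 0.4866
beam 5: φ=90°, α=330°
  dir = (cos 330°, sin 330°) = (0.8660, -0.5000); from cell (5,4)
  next x-line at t=0.9122, next y-line at t=0.9400; Δt_x=1.1547, Δt_y=2.0000
    x: enter (6,4) at t=0.9122
    y: enter (6,3) at t=0.9400
    x: enter (7,3) at t=2.0669
    y: enter (7,2) at t=2.9400 ← occupied
  → r_5 = 2.9400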